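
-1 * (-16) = 16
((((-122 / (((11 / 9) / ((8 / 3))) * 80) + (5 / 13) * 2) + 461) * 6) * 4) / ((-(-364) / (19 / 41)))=37367604 / 2667665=14.01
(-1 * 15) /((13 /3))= -45 /13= -3.46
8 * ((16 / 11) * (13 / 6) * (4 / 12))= 832 / 99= 8.40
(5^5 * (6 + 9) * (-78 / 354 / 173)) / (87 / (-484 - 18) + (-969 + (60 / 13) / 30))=3976781250 / 64547240947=0.06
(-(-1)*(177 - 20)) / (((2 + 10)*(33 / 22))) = 157 / 18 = 8.72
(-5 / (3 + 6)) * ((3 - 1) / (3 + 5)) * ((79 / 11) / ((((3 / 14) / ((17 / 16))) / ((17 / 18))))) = -799085 / 171072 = -4.67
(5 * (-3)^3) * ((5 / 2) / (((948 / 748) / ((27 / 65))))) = -227205 / 2054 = -110.62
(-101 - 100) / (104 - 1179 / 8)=1608 / 347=4.63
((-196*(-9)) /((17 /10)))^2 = 311169600 /289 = 1076711.42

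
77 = 77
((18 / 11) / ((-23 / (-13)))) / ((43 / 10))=2340 / 10879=0.22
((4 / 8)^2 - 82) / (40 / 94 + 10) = -15369 / 1960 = -7.84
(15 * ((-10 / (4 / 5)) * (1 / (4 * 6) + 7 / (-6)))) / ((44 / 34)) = 57375 / 352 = 163.00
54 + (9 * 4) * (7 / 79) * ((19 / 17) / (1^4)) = 77310 / 1343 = 57.57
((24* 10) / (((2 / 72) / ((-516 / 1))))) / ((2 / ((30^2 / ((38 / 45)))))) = -45139680000 / 19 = -2375772631.58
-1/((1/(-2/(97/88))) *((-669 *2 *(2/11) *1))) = -484/64893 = -0.01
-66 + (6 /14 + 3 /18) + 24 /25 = -64.44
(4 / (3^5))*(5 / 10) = 0.01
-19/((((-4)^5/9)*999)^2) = -19/12919504896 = -0.00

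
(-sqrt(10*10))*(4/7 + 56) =-3960/7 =-565.71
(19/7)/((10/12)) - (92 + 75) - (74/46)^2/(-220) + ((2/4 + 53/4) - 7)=-63943109/407330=-156.98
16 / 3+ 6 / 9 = 6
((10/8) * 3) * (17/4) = 255/16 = 15.94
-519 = -519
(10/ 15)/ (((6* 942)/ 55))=0.01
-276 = -276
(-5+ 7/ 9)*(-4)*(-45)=-760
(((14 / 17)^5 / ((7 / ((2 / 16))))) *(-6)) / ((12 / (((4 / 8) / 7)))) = -343 / 1419857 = -0.00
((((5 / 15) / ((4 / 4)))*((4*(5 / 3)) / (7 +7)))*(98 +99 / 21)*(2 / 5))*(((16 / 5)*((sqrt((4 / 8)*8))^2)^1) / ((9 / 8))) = 1472512 / 19845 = 74.20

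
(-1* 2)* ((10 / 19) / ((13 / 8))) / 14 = -80 / 1729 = -0.05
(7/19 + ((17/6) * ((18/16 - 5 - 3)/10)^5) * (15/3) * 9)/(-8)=765612031/318767104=2.40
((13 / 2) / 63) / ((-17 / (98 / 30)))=-91 / 4590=-0.02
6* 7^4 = 14406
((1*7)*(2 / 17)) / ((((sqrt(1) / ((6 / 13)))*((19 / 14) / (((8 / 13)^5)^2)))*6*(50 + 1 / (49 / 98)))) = 52613349376 / 7525281494561363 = 0.00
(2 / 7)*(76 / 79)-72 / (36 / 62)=-68420 / 553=-123.73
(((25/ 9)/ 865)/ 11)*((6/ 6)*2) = 10/ 17127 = 0.00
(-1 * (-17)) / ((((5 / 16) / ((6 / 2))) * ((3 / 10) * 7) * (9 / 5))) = 2720 / 63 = 43.17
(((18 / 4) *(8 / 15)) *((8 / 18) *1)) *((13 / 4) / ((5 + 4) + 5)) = 26 / 105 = 0.25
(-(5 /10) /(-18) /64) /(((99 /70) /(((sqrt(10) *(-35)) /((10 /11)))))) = -245 *sqrt(10) /20736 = -0.04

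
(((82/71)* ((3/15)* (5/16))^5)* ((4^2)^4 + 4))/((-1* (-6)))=671785/55836672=0.01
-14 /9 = -1.56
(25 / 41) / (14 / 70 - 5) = -125 / 984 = -0.13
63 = 63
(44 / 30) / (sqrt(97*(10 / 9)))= 11*sqrt(970) / 2425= 0.14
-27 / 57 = -9 / 19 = -0.47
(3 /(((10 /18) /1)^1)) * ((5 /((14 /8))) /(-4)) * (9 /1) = -243 /7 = -34.71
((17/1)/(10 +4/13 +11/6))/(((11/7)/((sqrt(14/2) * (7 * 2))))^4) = 5992994882784/13865027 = 432238.24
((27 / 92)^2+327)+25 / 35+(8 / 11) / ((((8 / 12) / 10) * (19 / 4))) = 4087536511 / 12382832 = 330.10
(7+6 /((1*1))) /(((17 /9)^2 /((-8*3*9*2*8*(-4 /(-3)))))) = -4852224 /289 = -16789.70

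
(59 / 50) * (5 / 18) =59 / 180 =0.33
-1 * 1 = -1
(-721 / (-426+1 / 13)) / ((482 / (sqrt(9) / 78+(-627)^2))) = 1380.68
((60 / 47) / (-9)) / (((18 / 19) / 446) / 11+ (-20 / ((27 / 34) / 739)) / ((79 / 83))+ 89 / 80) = 53020123200 / 7308794048016707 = 0.00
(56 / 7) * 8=64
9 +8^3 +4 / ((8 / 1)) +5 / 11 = 11483 / 22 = 521.95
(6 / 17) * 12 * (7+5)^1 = 864 / 17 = 50.82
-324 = -324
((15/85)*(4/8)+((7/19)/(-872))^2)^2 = 169537048773015361/21776003933011185664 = 0.01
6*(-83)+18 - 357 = -837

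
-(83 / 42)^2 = -6889 / 1764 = -3.91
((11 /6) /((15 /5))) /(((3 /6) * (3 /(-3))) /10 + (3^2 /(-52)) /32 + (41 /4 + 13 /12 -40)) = -0.02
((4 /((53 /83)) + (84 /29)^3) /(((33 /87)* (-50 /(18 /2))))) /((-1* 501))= 1077558 /37218455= 0.03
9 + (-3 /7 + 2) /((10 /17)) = 817 /70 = 11.67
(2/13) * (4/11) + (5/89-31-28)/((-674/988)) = 370827876/4288999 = 86.46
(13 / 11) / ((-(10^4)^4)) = -0.00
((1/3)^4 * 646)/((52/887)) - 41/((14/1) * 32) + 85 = 104231291/471744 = 220.95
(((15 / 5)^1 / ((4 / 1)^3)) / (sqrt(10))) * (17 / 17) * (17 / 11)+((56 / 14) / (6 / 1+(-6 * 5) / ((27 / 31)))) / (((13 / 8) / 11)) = -99 / 104+51 * sqrt(10) / 7040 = -0.93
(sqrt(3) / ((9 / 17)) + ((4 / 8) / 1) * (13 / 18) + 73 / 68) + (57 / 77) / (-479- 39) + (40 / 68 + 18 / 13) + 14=17 * sqrt(3) / 9 + 690439774 / 39666627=20.68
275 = 275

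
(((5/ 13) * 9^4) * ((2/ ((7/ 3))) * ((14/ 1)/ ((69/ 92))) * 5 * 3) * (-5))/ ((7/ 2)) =-78732000/ 91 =-865186.81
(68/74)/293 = 34/10841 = 0.00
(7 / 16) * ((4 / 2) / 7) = 1 / 8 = 0.12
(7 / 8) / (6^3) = 7 / 1728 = 0.00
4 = 4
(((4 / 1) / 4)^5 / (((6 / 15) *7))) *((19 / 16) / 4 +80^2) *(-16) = -292585 / 8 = -36573.12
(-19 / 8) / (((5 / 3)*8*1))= -57 / 320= -0.18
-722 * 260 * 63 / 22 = -5913180 / 11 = -537561.82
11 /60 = 0.18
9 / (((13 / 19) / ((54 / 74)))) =4617 / 481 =9.60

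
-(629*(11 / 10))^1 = -6919 / 10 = -691.90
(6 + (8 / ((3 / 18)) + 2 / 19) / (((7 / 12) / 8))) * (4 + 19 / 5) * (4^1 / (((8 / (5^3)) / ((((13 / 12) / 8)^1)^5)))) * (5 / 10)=593576836775 / 80329310208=7.39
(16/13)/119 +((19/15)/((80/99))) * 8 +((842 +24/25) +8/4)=2653137/3094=857.51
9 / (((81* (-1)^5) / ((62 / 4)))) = -31 / 18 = -1.72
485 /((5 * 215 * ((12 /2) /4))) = 194 /645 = 0.30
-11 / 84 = -0.13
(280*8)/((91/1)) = 320/13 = 24.62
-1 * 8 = -8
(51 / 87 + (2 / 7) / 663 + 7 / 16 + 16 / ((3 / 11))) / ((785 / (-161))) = -985470351 / 80497040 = -12.24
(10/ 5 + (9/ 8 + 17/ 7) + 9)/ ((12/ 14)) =815/ 48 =16.98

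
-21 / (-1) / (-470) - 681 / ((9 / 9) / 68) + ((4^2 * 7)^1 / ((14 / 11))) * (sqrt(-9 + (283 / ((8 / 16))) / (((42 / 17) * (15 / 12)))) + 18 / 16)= -21718251 / 470 + 88 * sqrt(1921395) / 105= -45047.32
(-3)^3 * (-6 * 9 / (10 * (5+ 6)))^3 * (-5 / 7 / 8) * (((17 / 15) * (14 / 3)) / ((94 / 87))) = -87333471 / 62557000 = -1.40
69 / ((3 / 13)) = 299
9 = 9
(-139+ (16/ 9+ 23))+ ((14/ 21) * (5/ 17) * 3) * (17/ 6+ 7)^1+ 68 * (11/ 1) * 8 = 898961/ 153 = 5875.56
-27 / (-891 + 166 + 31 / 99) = 2673 / 71744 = 0.04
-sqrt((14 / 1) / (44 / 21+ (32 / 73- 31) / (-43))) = -7*sqrt(3483668478) / 184967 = -2.23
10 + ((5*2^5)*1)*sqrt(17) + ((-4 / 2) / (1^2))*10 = 649.70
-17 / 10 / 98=-17 / 980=-0.02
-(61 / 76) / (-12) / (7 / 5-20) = -305 / 84816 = -0.00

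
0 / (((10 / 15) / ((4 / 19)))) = 0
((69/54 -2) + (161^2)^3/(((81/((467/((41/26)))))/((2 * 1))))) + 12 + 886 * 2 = 845873610455190379/6642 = 127352244874313.52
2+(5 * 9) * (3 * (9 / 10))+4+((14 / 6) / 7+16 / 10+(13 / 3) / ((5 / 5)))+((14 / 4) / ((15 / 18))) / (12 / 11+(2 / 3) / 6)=70003 / 510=137.26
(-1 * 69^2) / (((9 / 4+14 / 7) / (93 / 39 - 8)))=6290.55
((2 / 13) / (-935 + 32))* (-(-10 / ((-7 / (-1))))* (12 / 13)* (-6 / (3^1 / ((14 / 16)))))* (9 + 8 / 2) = 20 / 3913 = 0.01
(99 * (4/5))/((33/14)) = 168/5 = 33.60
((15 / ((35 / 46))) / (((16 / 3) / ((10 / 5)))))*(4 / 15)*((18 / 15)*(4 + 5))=21.29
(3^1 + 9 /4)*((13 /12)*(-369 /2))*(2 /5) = -33579 /80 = -419.74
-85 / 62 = -1.37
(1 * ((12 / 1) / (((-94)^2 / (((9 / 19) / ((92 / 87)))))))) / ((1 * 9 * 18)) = 29 / 7722664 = 0.00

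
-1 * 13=-13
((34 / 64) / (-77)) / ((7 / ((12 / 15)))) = -17 / 21560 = -0.00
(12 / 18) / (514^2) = 1 / 396294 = 0.00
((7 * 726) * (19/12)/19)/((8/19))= 16093/16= 1005.81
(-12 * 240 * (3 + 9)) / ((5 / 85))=-587520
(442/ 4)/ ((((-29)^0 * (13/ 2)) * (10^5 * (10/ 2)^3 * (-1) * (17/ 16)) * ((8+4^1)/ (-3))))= 1/ 3125000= 0.00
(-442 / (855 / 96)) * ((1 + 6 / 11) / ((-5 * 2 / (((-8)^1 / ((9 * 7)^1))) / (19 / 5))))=-961792 / 259875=-3.70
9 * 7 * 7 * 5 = 2205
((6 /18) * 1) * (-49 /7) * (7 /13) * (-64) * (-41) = -128576 /39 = -3296.82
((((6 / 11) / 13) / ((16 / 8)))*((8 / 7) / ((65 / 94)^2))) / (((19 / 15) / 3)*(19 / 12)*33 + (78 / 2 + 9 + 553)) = 7634304 / 94862362595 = 0.00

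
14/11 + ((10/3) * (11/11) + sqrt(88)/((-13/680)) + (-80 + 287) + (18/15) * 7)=-270.68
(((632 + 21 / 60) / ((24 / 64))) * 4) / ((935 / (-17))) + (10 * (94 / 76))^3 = 10012780691 / 5658675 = 1769.46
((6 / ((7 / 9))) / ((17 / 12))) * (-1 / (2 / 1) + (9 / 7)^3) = 361260 / 40817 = 8.85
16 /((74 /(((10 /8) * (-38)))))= -380 /37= -10.27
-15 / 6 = -5 / 2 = -2.50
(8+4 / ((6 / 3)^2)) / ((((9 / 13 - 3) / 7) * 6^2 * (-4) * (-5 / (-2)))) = 91 / 1200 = 0.08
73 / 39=1.87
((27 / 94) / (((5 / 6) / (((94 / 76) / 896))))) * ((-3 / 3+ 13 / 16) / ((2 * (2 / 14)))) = -243 / 778240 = -0.00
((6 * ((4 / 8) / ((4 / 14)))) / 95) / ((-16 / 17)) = -357 / 3040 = -0.12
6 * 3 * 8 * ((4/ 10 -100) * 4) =-286848/ 5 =-57369.60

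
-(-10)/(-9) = -10/9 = -1.11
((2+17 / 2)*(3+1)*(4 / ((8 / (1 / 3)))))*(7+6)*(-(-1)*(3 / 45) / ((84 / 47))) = 611 / 180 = 3.39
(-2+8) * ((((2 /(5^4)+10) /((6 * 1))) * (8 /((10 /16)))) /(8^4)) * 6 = 4689 /25000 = 0.19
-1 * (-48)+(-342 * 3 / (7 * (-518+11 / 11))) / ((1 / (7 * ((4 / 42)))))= 174396 / 3619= 48.19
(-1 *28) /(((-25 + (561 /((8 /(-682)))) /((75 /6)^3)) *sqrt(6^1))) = 31250 *sqrt(6) /331383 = 0.23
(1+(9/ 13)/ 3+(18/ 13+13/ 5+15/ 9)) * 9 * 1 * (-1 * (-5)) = 309.69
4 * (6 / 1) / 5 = 24 / 5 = 4.80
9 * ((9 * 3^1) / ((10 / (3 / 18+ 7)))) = 3483 / 20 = 174.15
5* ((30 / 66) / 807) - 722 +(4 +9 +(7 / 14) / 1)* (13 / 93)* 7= -390098215 / 550374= -708.79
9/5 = 1.80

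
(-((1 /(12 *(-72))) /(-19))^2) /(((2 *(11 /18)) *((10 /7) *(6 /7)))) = -49 /19762237440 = -0.00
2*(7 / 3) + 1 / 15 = 71 / 15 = 4.73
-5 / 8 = -0.62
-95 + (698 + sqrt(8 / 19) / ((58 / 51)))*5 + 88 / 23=3401.68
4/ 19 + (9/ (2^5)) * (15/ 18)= 541/ 1216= 0.44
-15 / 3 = -5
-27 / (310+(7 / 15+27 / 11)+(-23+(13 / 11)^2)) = -49005 / 528742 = -0.09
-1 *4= -4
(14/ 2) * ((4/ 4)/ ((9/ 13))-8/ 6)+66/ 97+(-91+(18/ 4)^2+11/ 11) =-238475/ 3492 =-68.29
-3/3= -1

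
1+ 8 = 9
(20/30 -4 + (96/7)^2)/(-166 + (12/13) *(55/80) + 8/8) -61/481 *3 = -24572939/16333317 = -1.50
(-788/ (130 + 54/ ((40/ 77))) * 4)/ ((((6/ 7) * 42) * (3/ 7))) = -110320/ 126333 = -0.87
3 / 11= 0.27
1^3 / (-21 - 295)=-1 / 316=-0.00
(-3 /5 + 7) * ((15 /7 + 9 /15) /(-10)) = -1536 /875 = -1.76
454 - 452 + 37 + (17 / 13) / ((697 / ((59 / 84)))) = 39.00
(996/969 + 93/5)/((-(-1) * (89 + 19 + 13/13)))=31699/176035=0.18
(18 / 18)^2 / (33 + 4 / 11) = 11 / 367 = 0.03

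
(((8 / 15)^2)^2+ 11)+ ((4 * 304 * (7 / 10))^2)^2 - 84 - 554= 524960297650.35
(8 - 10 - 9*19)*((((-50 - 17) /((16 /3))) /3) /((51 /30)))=426.14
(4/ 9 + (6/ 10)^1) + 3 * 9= 1262/ 45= 28.04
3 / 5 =0.60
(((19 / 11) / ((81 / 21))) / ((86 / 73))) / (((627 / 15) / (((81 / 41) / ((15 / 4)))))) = 0.00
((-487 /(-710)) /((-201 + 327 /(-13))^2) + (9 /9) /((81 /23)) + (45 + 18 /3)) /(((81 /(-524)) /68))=-6308081894471029 /279615057750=-22559.88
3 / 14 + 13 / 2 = 47 / 7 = 6.71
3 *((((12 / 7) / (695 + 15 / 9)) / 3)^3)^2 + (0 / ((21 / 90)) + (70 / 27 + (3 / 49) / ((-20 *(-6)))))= 85814261123206502838067463 / 33093273908488039005375000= 2.59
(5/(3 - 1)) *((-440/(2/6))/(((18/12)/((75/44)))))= -3750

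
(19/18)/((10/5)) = 19/36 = 0.53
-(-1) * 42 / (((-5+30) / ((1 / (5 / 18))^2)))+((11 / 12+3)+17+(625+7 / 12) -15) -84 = 711591 / 1250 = 569.27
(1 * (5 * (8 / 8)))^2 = 25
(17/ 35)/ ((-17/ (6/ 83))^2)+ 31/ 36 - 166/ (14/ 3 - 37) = 85811748637/ 14313550860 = 6.00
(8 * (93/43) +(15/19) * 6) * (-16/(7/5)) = -251.88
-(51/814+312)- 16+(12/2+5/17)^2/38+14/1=-699548967/2234837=-313.02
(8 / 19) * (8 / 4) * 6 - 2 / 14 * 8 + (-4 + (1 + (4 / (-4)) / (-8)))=1101 / 1064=1.03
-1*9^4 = -6561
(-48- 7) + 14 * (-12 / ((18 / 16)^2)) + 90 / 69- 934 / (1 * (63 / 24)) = -542.25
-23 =-23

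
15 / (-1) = -15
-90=-90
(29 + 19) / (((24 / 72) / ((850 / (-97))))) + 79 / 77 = -9417137 / 7469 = -1260.83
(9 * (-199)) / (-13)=1791 / 13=137.77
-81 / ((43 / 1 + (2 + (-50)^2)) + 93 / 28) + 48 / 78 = 541340 / 927589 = 0.58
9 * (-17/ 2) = -153/ 2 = -76.50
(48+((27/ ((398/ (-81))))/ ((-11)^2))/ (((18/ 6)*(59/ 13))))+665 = 2025853109/ 2841322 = 713.00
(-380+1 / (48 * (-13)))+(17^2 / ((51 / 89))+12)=28357 / 208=136.33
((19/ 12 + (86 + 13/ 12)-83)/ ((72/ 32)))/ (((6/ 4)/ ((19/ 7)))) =2584/ 567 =4.56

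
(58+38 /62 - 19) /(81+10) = 1228 /2821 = 0.44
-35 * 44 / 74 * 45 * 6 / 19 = -207900 / 703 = -295.73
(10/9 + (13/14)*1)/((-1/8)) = -1028/63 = -16.32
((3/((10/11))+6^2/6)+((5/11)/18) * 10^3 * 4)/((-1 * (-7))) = 15601/990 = 15.76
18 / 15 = 6 / 5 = 1.20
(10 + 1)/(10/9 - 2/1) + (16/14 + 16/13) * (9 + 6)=16911/728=23.23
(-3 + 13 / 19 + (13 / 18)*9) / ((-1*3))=-53 / 38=-1.39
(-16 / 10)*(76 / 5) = -608 / 25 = -24.32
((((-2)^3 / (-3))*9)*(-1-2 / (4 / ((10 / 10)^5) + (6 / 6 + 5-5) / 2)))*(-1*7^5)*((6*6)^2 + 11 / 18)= 20397445796 / 27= 755460955.41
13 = 13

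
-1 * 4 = -4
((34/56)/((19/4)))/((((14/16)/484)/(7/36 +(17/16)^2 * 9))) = 49073849/67032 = 732.10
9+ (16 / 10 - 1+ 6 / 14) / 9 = 319 / 35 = 9.11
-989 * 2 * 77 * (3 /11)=-41538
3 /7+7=52 /7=7.43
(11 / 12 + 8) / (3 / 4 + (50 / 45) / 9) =2889 / 283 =10.21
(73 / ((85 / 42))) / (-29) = -3066 / 2465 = -1.24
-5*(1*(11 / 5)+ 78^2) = -30431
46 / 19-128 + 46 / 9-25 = -24875 / 171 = -145.47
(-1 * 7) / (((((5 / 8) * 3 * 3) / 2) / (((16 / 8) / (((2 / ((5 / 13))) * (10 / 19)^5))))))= -17332693 / 731250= -23.70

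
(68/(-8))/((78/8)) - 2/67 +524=1366856/2613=523.10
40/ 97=0.41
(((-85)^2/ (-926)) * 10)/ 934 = -36125/ 432442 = -0.08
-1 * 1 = -1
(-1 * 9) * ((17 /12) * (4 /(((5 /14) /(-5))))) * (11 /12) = 1309 /2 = 654.50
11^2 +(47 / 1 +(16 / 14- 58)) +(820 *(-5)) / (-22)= 22908 / 77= 297.51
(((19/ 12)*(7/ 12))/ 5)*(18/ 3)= 133/ 120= 1.11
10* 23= 230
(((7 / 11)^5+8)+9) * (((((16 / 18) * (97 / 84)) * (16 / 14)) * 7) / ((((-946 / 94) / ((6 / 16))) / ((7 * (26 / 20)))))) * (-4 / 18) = 326522527916 / 30851734815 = 10.58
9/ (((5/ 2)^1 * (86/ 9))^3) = 6561/ 9938375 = 0.00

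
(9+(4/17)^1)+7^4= 40974/17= 2410.24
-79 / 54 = -1.46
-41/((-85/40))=328/17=19.29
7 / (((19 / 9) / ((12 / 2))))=378 / 19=19.89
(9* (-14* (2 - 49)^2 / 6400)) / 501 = -46389 / 534400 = -0.09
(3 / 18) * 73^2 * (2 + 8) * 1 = 26645 / 3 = 8881.67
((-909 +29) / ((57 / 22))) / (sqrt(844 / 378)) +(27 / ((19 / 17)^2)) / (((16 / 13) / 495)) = 50212305 / 5776-9680 * sqrt(8862) / 4009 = 8465.96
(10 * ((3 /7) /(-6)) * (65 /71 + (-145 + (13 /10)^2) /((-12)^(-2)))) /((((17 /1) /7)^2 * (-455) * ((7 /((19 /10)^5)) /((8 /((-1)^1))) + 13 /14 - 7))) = 1269738005881646 /1411714584275125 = 0.90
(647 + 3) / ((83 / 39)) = 305.42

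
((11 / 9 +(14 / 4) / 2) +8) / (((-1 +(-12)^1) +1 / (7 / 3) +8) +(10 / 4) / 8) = -11060 / 4293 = -2.58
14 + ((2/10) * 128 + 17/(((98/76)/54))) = 184122/245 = 751.52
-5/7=-0.71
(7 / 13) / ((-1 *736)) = -0.00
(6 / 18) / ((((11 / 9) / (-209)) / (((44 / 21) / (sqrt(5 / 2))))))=-836*sqrt(10) / 35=-75.53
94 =94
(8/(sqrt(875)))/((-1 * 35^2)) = -8 * sqrt(35)/214375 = -0.00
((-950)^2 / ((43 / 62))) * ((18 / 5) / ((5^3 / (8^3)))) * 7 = 5775630336 / 43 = 134316984.56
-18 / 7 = -2.57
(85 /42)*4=170 /21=8.10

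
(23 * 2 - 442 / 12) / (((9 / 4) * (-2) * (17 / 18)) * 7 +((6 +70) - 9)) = 110 / 447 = 0.25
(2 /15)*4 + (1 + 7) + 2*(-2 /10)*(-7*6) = 76 /3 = 25.33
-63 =-63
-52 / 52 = -1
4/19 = 0.21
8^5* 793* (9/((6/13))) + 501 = 506708469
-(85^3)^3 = -231616946283203125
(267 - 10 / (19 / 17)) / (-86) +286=462421 / 1634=283.00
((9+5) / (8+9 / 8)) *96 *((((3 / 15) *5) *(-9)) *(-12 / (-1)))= -1161216 / 73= -15907.07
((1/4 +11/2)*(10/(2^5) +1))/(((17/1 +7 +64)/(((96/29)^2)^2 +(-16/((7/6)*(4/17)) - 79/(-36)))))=262340676671/47800879104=5.49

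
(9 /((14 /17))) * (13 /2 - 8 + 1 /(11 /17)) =153 /308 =0.50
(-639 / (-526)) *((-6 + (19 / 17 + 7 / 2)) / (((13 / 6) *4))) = -90099 / 464984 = -0.19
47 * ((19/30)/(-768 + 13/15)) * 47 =-41971/23014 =-1.82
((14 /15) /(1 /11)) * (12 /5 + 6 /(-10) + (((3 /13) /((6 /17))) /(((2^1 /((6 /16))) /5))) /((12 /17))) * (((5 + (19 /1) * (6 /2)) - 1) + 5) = 1808.10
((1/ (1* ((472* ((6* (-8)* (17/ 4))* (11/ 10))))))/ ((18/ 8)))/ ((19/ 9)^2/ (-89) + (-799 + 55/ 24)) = 0.00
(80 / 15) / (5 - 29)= -2 / 9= -0.22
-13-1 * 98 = -111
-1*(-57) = 57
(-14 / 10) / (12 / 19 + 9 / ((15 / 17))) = -19 / 147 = -0.13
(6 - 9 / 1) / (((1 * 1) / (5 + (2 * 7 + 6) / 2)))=-45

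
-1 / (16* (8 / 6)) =-3 / 64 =-0.05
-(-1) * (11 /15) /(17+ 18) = 11 /525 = 0.02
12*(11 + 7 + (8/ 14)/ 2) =1536/ 7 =219.43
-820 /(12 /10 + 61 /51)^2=-53320500 /373321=-142.83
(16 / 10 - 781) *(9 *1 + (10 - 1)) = -70146 / 5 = -14029.20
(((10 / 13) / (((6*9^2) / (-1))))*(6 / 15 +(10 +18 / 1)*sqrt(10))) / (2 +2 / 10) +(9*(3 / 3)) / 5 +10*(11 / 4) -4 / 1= 8791397 / 347490 -700*sqrt(10) / 34749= 25.24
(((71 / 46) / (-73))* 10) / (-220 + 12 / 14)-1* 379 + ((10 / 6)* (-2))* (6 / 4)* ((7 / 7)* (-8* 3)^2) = -3259.00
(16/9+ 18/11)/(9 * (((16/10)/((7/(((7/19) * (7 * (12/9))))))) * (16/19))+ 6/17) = 5185765/9583893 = 0.54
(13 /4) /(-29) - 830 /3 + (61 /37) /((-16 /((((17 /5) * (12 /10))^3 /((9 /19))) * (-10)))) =-5192174027 /40237500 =-129.04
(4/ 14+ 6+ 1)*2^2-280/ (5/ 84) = -4674.86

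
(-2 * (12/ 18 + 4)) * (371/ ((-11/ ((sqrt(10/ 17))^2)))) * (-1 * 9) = -311640/ 187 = -1666.52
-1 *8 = -8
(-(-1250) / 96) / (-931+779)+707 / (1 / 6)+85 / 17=30985487 / 7296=4246.91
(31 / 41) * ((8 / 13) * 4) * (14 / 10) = 6944 / 2665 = 2.61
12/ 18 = 2/ 3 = 0.67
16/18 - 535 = -4807/9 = -534.11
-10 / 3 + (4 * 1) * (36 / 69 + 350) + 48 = 99826 / 69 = 1446.75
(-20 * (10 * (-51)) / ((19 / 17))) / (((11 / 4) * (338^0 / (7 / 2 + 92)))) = 66238800 / 209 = 316932.06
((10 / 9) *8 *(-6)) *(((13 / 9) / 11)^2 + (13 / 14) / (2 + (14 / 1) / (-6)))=30389840 / 205821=147.65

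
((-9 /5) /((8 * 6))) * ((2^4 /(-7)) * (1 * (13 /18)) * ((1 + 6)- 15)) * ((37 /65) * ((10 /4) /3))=-74 /315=-0.23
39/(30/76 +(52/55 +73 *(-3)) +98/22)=-2470/13503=-0.18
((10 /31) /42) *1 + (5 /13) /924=1005 /124124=0.01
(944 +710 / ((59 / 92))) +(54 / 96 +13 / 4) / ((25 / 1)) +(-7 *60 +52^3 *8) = 26585288399 / 23600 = 1126495.27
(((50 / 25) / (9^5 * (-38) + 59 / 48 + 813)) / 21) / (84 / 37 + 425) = -0.00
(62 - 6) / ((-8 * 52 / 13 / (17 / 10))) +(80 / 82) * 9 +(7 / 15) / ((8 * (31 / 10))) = 888323 / 152520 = 5.82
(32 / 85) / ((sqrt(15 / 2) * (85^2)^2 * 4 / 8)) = 64 * sqrt(30) / 66555796875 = 0.00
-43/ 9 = -4.78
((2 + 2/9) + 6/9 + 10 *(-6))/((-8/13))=3341/36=92.81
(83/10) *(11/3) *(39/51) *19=225511/510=442.18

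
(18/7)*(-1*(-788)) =14184/7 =2026.29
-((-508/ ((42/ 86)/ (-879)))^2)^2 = -698887049207462729163994.00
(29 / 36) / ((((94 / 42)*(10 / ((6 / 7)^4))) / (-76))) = -119016 / 80605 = -1.48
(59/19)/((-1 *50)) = -59/950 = -0.06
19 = 19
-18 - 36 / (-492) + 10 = -325 / 41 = -7.93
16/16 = 1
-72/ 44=-18/ 11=-1.64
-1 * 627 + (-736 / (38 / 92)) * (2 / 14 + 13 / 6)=-1892189 / 399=-4742.33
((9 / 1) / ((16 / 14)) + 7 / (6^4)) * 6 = 10213 / 216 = 47.28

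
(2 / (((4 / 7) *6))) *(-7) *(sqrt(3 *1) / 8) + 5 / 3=5 / 3-49 *sqrt(3) / 96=0.78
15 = 15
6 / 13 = 0.46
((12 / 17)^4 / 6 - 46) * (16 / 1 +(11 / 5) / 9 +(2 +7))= -872109472 / 751689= -1160.20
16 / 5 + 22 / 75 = 262 / 75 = 3.49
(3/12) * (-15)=-15/4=-3.75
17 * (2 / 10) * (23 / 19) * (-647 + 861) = 880.78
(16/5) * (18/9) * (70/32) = 14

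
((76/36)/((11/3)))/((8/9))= 57/88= 0.65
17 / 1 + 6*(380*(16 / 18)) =6131 / 3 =2043.67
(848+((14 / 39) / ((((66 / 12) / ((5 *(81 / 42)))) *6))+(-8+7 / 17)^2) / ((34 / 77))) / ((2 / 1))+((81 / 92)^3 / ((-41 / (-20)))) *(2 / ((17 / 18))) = 62450616761735 / 127443436172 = 490.03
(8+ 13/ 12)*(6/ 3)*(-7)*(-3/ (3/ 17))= 12971/ 6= 2161.83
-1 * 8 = -8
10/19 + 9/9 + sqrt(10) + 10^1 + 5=sqrt(10) + 314/19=19.69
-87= -87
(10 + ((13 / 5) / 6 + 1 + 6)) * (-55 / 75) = -5753 / 450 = -12.78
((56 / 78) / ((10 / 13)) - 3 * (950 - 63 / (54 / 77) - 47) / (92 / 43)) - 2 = -3149899 / 2760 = -1141.27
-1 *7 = -7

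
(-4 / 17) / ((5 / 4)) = -16 / 85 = -0.19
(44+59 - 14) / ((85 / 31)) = 2759 / 85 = 32.46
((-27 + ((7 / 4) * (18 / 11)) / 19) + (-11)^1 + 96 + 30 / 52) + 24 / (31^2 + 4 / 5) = 255888169 / 4355351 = 58.75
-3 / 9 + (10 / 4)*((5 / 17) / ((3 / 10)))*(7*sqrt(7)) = -1 / 3 + 875*sqrt(7) / 51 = 45.06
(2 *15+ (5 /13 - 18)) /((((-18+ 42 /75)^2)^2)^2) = 24566650390625 /16975996087155095830528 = 0.00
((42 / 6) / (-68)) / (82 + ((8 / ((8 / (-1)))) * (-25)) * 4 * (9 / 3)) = -0.00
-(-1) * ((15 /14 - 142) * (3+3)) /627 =-1973 /1463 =-1.35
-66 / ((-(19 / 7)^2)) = 3234 / 361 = 8.96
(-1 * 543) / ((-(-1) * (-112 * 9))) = 181 / 336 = 0.54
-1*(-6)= 6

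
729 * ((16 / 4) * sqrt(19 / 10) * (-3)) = -4374 * sqrt(190) / 5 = -12058.29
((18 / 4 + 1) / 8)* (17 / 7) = 187 / 112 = 1.67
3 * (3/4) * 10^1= 45/2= 22.50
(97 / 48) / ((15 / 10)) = 97 / 72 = 1.35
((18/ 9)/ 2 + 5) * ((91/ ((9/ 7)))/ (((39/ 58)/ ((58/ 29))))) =11368/ 9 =1263.11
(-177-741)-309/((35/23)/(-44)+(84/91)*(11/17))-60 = -192188790/125849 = -1527.14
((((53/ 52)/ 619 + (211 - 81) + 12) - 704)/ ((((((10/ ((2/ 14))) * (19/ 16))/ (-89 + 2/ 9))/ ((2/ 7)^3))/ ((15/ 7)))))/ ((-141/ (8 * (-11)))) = 61856105344/ 3303864837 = 18.72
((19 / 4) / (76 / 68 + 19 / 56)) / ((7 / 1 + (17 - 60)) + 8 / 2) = -119 / 1168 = -0.10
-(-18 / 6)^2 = -9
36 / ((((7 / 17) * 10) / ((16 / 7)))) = 4896 / 245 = 19.98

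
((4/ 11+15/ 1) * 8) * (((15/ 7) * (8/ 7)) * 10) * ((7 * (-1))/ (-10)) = 162240/ 77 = 2107.01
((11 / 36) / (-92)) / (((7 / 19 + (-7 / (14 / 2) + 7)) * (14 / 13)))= -247 / 510048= -0.00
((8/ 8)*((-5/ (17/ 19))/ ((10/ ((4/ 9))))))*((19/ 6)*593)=-214073/ 459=-466.39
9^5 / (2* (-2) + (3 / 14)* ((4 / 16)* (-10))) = -1653372 / 127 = -13018.68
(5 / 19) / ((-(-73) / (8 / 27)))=40 / 37449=0.00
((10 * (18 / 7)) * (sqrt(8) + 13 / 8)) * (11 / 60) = 429 / 56 + 66 * sqrt(2) / 7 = 20.99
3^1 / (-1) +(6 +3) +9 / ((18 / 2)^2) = 55 / 9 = 6.11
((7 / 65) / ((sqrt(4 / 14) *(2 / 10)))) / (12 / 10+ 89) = 35 *sqrt(14) / 11726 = 0.01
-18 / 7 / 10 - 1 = -44 / 35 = -1.26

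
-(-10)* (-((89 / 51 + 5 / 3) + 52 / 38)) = -15440 / 323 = -47.80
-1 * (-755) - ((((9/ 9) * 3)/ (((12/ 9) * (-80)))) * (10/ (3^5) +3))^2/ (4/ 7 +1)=619961105153/ 821145600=755.00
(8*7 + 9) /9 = 65 /9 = 7.22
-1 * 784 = -784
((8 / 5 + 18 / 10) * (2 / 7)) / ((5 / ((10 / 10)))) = 34 / 175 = 0.19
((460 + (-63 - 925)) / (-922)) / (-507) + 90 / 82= 1.10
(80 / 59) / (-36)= -20 / 531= -0.04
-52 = -52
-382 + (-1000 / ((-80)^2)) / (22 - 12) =-24449 / 64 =-382.02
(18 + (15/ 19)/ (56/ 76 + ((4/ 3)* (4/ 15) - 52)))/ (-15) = -260931/ 217630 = -1.20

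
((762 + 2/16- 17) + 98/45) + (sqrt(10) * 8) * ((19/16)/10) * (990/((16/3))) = 5643 * sqrt(10)/32 + 269029/360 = 1304.95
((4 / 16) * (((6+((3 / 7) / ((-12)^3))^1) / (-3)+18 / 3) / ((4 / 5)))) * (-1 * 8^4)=-967700 / 189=-5120.11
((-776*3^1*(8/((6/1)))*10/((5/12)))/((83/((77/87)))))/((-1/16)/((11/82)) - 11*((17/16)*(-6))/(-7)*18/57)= 22378797056/102246953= 218.87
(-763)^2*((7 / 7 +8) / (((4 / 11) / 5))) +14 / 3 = 864521021 / 12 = 72043418.42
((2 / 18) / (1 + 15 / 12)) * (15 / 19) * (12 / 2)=40 / 171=0.23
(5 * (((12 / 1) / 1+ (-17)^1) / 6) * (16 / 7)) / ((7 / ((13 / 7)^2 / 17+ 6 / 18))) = -268000 / 367353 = -0.73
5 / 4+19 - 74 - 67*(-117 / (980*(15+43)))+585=30204089 / 56840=531.39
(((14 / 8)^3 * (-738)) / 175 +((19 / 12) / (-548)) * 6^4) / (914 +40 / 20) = -2887497 / 100393600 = -0.03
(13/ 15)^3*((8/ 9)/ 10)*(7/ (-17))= -61516/ 2581875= -0.02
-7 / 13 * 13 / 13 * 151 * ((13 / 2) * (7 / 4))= -7399 / 8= -924.88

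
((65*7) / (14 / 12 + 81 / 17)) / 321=3094 / 12947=0.24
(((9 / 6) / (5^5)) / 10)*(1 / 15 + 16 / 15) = 17 / 312500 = 0.00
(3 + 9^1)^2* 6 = 864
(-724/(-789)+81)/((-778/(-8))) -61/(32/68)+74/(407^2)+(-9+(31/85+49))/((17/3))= -121.66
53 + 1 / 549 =29098 / 549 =53.00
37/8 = 4.62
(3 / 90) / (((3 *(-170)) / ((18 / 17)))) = -0.00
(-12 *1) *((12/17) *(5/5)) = -144/17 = -8.47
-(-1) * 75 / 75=1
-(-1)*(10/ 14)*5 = 25/ 7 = 3.57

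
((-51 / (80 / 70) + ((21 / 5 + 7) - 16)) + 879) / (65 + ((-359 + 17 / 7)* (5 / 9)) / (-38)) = 13240017 / 1120600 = 11.82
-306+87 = -219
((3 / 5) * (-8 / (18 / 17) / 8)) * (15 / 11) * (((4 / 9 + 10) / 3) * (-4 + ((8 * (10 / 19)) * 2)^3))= -1083594212 / 679041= -1595.77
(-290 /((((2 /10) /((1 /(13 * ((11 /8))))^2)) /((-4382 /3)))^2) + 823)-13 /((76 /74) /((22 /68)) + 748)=-173385404163509429123 /1150593389554752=-150692.16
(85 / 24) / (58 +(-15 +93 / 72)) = 85 / 1063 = 0.08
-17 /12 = -1.42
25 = 25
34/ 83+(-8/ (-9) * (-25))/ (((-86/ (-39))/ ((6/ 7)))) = -8.23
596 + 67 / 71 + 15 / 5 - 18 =41318 / 71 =581.94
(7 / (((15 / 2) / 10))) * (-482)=-4498.67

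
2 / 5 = 0.40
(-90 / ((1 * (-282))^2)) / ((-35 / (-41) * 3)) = -41 / 92778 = -0.00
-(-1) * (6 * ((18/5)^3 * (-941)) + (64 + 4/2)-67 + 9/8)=-263419651/1000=-263419.65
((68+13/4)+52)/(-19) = -493/76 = -6.49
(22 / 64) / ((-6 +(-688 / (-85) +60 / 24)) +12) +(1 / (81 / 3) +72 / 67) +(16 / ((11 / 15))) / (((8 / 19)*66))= 18944496511 / 9879773904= 1.92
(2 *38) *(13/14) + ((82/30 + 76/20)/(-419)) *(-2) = 3106162/43995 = 70.60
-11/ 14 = -0.79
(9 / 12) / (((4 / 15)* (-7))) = -45 / 112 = -0.40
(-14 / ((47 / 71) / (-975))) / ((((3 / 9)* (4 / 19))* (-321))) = -9206925 / 10058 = -915.38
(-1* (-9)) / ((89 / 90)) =9.10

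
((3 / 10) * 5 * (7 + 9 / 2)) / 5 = 69 / 20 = 3.45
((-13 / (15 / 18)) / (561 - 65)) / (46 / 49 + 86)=-637 / 1760800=-0.00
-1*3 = -3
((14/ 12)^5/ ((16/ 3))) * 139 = 2336173/ 41472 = 56.33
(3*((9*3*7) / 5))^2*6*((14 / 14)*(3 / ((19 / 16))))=92588832 / 475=194923.86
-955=-955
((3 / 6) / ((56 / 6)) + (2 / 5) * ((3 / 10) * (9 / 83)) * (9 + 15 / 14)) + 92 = 10711853 / 116200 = 92.18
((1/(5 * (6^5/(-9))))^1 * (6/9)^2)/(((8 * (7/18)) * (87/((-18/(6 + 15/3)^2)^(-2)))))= -14641/852405120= -0.00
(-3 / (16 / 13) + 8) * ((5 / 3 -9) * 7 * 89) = -25413.21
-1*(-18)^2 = -324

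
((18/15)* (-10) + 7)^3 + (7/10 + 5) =-1193/10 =-119.30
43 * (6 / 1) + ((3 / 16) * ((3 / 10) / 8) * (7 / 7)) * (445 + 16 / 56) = 2339733 / 8960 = 261.13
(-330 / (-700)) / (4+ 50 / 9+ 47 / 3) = 297 / 15890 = 0.02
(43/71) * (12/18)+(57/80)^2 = 1242437/1363200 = 0.91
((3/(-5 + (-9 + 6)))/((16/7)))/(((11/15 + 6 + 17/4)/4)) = -315/5272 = -0.06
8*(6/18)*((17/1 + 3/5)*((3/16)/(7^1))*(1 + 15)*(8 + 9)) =11968/35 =341.94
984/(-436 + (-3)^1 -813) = -246/313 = -0.79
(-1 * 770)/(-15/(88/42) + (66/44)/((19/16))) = 643720/4929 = 130.60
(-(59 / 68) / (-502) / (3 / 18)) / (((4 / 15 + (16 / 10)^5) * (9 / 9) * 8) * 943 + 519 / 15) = 1659375 / 12985159470068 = 0.00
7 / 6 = 1.17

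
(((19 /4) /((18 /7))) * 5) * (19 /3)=12635 /216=58.50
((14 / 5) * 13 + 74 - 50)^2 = 91204 / 25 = 3648.16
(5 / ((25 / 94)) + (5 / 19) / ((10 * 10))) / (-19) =-1429 / 1444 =-0.99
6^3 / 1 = 216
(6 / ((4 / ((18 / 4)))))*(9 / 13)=4.67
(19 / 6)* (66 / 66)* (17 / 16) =323 / 96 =3.36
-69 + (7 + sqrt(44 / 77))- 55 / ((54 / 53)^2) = -335287 / 2916 + 2*sqrt(7) / 7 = -114.23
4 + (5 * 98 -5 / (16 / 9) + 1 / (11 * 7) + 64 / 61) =36993547 / 75152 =492.25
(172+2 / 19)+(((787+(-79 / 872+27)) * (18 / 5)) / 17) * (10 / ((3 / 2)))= 46513863 / 35207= 1321.15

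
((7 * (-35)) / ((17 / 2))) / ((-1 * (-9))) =-490 / 153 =-3.20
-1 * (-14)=14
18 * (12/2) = 108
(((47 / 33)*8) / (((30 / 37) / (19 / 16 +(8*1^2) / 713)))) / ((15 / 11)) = 951233 / 77004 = 12.35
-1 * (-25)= 25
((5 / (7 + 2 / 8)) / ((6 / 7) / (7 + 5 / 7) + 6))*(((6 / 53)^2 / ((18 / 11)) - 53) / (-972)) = 148855 / 24193917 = 0.01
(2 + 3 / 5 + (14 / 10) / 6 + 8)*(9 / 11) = 195 / 22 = 8.86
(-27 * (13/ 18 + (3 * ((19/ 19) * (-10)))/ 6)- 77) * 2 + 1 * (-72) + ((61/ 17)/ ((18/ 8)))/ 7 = 5599/ 1071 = 5.23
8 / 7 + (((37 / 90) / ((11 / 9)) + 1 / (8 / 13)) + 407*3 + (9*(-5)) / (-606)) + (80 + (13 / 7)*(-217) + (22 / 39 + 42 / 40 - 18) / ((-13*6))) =213247204979 / 236576340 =901.39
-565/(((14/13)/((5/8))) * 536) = -36725/60032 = -0.61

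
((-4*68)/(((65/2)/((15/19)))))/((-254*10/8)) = 3264/156845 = 0.02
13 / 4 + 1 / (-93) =1205 / 372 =3.24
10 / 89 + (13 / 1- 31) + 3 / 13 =-20429 / 1157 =-17.66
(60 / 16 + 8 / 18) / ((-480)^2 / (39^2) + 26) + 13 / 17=0.79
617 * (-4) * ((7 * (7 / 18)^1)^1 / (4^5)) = -30233 / 4608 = -6.56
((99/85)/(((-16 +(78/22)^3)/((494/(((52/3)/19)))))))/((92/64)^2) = 18266345856/1709704195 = 10.68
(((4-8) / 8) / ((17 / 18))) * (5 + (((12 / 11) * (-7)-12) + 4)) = 1053 / 187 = 5.63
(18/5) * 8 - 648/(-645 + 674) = 936/145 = 6.46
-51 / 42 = -1.21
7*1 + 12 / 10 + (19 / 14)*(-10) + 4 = -48 / 35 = -1.37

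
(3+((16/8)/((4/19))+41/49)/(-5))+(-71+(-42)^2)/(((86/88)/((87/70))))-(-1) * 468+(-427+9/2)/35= 27495847/10535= 2609.95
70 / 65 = 14 / 13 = 1.08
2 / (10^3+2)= 1 / 501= 0.00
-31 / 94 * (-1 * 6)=93 / 47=1.98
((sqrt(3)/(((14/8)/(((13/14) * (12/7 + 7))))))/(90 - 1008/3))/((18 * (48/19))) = -15067 * sqrt(3)/36451296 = -0.00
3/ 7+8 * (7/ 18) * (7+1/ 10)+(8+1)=9928/ 315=31.52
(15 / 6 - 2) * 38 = 19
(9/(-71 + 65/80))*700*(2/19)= -9.45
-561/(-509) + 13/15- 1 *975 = -7429093/7635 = -973.03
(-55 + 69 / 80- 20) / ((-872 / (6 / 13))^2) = -53379 / 2570097920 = -0.00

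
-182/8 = -91/4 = -22.75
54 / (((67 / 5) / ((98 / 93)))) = 8820 / 2077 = 4.25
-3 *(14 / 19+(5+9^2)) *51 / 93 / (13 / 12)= -1008576 / 7657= -131.72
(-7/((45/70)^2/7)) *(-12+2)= 96040/81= 1185.68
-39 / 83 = -0.47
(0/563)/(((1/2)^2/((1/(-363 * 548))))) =0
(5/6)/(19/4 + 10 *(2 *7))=10/1737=0.01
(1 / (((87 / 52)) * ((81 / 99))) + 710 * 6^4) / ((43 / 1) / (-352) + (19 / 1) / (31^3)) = -7555325893960064 / 997796475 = -7572011.01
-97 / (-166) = 97 / 166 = 0.58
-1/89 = -0.01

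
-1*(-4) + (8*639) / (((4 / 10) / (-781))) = -9981176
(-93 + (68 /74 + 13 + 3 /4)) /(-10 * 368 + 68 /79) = 915847 /43016496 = 0.02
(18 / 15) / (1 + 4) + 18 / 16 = 273 / 200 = 1.36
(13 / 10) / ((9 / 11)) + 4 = 503 / 90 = 5.59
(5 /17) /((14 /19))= 95 /238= 0.40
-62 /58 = -31 /29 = -1.07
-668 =-668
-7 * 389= -2723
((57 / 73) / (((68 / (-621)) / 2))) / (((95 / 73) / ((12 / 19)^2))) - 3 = -226191 / 30685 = -7.37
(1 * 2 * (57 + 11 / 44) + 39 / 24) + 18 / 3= 977 / 8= 122.12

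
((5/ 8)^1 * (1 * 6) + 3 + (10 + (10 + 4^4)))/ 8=1131/ 32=35.34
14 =14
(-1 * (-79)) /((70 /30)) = 237 /7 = 33.86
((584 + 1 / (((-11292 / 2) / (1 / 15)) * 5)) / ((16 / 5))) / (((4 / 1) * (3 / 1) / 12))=247294799 / 1355040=182.50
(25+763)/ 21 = 788/ 21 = 37.52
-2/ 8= -1/ 4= -0.25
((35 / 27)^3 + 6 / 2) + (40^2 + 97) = 1702.18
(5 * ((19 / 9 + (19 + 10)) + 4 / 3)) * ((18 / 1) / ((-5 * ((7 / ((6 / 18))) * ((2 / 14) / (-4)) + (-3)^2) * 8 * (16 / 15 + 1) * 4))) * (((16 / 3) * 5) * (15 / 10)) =-14600 / 341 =-42.82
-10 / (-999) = 10 / 999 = 0.01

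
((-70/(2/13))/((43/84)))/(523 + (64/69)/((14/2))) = -18460260/10864939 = -1.70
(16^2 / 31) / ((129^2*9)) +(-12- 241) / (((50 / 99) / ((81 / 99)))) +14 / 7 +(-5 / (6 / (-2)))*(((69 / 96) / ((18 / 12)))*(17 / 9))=-251549919097 / 619045200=-406.35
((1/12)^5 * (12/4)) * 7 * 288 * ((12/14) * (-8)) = -0.17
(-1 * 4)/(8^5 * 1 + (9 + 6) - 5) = -2/16389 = -0.00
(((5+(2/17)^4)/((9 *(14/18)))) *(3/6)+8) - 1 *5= 3925503/1169294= 3.36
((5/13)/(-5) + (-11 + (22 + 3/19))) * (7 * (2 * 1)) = 38318/247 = 155.13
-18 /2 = -9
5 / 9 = 0.56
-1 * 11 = -11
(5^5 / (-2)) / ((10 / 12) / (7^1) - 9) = 65625 / 373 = 175.94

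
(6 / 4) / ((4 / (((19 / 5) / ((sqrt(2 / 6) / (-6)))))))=-171 * sqrt(3) / 20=-14.81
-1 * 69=-69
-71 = -71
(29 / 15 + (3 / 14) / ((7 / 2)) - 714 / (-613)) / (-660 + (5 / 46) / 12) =-0.00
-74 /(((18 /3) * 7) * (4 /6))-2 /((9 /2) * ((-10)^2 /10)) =-1693 /630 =-2.69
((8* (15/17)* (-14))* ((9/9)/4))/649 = -420/11033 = -0.04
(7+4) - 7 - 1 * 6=-2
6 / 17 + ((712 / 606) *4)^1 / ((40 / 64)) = 202754 / 25755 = 7.87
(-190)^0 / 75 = 1 / 75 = 0.01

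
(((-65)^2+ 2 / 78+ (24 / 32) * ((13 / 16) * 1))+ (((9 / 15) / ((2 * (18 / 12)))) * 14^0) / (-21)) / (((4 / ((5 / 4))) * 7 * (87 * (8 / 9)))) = 369150643 / 151330816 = 2.44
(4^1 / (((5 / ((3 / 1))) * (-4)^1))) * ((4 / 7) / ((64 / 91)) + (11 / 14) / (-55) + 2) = -1.68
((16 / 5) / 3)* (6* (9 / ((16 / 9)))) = 162 / 5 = 32.40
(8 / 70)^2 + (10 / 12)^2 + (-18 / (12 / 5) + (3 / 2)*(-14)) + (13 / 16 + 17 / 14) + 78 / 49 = -4264271 / 176400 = -24.17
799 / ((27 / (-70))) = -55930 / 27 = -2071.48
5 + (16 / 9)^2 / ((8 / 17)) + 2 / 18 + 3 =1201 / 81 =14.83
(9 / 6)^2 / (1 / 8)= 18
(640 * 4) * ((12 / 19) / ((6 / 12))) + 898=78502 / 19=4131.68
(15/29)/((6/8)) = 20/29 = 0.69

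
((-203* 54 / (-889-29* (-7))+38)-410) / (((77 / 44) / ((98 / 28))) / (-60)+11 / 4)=-2093400 / 16121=-129.86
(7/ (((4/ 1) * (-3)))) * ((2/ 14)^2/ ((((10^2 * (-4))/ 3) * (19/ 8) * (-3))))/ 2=-1/ 159600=-0.00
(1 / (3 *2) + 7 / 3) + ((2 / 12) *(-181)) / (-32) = 661 / 192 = 3.44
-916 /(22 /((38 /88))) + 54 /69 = -95717 /5566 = -17.20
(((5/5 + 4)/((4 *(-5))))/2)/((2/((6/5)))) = -3/40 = -0.08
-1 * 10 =-10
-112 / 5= -22.40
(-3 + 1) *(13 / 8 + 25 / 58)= -477 / 116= -4.11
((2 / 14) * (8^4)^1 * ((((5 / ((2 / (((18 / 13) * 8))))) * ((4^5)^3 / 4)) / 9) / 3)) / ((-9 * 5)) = -8796093022208 / 2457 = -3580013440.05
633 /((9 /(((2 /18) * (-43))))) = -9073 /27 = -336.04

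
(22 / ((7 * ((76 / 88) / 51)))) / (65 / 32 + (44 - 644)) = -0.31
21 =21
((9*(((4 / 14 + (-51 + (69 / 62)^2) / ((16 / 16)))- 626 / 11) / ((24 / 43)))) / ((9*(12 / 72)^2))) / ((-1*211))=4062033399 / 124906936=32.52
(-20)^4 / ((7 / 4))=640000 / 7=91428.57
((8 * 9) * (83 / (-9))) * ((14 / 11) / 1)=-9296 / 11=-845.09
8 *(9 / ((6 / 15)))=180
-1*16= -16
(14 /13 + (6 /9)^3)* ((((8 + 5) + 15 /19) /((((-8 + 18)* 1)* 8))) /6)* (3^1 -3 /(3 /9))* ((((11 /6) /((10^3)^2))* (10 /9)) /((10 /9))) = -347281 /800280000000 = -0.00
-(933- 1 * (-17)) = -950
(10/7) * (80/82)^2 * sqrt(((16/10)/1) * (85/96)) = 8000 * sqrt(51)/35301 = 1.62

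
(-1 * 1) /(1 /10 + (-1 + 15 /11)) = -110 /51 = -2.16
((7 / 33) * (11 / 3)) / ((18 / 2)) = 7 / 81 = 0.09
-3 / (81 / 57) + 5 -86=-83.11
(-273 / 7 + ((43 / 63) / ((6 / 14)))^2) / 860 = -13291 / 313470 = -0.04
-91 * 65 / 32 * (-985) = 5826275 / 32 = 182071.09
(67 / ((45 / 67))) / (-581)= -4489 / 26145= -0.17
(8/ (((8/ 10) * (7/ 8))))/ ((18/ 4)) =160/ 63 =2.54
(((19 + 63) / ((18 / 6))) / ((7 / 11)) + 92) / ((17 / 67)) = 189878 / 357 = 531.87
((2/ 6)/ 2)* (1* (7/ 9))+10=547/ 54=10.13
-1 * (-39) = 39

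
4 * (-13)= -52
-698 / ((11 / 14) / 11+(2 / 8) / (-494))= -9841.73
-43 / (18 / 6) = -43 / 3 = -14.33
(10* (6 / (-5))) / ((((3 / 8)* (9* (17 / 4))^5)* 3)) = -32768 / 251523407979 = -0.00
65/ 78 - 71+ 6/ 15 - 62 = -3953/ 30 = -131.77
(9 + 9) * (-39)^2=27378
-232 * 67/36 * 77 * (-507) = 50568518/3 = 16856172.67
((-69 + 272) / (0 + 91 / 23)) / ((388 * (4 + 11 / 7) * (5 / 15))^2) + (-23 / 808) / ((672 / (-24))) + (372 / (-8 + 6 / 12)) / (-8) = 14500491993817 / 2338368337760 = 6.20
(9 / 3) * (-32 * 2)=-192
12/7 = 1.71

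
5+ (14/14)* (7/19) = 102/19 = 5.37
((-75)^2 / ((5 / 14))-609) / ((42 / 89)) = 64169 / 2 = 32084.50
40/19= 2.11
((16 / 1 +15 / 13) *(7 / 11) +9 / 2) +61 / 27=17.68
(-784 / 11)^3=-481890304 / 1331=-362051.32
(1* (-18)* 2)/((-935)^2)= -36/874225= -0.00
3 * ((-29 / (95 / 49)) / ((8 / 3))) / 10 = -12789 / 7600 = -1.68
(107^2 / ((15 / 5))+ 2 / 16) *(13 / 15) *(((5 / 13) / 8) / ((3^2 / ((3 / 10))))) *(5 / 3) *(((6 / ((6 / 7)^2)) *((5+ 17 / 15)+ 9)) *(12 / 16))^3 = 25209694009205573 / 3583180800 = 7035562.93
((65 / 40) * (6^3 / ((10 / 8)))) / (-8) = -351 / 10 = -35.10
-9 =-9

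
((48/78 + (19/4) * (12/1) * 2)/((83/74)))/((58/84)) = 4630920/31291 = 148.00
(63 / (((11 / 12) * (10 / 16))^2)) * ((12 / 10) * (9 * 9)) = 282175488 / 15125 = 18656.23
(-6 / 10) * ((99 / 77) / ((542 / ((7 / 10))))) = -27 / 27100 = -0.00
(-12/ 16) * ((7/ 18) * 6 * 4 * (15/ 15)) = -7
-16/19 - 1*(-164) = 3100/19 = 163.16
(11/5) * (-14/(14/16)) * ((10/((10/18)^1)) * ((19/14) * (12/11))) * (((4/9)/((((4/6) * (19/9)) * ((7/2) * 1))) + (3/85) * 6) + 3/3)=-25434432/20825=-1221.34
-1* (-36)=36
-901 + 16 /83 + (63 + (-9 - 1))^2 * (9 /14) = 1051585 /1162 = 904.98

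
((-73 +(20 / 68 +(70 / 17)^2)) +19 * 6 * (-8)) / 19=-50.93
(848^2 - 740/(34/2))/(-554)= -6112014/4709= -1297.94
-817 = -817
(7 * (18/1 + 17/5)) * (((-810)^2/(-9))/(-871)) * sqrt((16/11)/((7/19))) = 6240240 * sqrt(1463)/9581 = 24912.23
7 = 7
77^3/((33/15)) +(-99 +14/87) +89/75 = 150377577/725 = 207417.35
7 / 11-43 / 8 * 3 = -1363 / 88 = -15.49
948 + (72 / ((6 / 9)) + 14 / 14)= 1057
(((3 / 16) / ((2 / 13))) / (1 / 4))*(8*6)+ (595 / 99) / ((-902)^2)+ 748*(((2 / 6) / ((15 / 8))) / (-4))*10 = -7929383989 / 80546796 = -98.44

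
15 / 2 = 7.50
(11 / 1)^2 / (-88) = -11 / 8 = -1.38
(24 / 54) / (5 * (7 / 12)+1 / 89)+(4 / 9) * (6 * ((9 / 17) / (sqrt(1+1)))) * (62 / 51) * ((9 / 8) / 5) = 1424 / 9381+279 * sqrt(2) / 1445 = 0.42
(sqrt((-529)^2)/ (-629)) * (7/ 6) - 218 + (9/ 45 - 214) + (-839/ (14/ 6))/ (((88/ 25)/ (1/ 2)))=-5624311271/ 11623920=-483.86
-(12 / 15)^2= -0.64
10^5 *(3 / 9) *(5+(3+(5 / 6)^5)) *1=204165625 / 729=280062.59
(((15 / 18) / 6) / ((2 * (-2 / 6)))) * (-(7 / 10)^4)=2401 / 48000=0.05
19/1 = 19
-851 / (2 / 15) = -12765 / 2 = -6382.50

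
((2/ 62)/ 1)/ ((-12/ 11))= -11/ 372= -0.03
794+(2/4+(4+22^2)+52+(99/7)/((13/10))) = 244859/182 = 1345.38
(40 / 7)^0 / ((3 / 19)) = 6.33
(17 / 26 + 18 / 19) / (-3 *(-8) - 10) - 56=-55215 / 988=-55.89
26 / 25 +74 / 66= 1783 / 825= 2.16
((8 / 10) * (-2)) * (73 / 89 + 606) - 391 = -606051 / 445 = -1361.91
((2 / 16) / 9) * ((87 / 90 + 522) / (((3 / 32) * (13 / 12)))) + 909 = 1720807 / 1755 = 980.52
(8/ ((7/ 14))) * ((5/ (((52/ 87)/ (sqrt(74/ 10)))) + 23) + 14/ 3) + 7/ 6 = 348 * sqrt(185)/ 13 + 2663/ 6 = 807.93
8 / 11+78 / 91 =122 / 77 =1.58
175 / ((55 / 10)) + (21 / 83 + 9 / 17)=505994 / 15521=32.60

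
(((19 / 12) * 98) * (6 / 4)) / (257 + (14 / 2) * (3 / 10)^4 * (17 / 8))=18620000 / 20569639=0.91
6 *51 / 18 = 17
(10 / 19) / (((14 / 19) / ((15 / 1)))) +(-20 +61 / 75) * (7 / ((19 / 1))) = 36364 / 9975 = 3.65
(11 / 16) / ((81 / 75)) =275 / 432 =0.64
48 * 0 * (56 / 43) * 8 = 0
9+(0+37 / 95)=892 / 95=9.39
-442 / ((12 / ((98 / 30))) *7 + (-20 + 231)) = -3094 / 1657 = -1.87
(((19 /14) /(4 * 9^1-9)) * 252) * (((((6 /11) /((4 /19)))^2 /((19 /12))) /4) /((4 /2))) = 3249 /484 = 6.71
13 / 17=0.76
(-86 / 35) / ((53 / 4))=-344 / 1855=-0.19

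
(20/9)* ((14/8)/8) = 0.49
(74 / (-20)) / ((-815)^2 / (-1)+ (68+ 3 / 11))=11 / 1974520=0.00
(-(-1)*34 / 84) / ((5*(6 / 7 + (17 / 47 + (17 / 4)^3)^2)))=76908544 / 5652285605865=0.00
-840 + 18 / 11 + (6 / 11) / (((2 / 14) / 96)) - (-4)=-5146 / 11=-467.82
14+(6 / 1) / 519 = 2424 / 173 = 14.01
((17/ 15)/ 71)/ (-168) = -17/ 178920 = -0.00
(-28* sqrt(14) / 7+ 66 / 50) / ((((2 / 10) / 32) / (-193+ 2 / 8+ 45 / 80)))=-40590+ 123000* sqrt(14)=419633.86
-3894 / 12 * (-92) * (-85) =-2537590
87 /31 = 2.81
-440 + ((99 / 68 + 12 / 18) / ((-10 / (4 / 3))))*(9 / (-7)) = -523167 / 1190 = -439.64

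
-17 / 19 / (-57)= 17 / 1083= 0.02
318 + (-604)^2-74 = 365060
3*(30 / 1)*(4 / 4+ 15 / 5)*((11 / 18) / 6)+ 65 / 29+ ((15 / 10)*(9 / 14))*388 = 251548 / 609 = 413.05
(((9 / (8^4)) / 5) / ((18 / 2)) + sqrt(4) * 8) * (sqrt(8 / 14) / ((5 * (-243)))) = -36409 * sqrt(7) / 9676800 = -0.01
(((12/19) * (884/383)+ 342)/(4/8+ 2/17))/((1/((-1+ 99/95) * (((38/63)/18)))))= 113303504/144412065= 0.78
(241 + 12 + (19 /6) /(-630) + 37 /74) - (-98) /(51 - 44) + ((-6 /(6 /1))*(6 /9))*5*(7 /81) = 9090379 /34020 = 267.21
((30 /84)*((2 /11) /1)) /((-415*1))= -1 /6391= -0.00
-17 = -17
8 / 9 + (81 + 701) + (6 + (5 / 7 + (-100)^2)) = 10789.60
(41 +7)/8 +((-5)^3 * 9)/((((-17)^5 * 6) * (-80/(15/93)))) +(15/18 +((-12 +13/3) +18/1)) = 72537653291/4225494432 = 17.17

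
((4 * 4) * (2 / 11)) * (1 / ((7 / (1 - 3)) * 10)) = -32 / 385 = -0.08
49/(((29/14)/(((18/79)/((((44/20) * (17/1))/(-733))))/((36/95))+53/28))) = -200482569/856834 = -233.98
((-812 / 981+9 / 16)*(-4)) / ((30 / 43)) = 179009 / 117720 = 1.52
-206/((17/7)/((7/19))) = -10094/323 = -31.25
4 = 4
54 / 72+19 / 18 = 65 / 36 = 1.81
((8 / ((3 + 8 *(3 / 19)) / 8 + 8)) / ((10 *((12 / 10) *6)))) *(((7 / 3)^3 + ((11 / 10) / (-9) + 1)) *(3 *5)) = 278692 / 105057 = 2.65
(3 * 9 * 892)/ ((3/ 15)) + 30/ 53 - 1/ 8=51058267/ 424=120420.44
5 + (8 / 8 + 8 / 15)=98 / 15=6.53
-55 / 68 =-0.81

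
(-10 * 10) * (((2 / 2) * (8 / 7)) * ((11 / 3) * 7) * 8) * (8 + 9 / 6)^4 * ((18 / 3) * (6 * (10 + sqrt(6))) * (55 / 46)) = -1892260920000 / 23-189226092000 * sqrt(6) / 23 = -102424708322.65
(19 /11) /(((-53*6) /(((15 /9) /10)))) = -19 /20988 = -0.00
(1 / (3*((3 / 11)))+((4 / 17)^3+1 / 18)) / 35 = 114151 / 3095190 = 0.04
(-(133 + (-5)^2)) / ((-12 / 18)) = 237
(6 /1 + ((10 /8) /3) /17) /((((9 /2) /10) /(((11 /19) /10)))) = 13519 /17442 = 0.78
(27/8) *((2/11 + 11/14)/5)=4023/6160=0.65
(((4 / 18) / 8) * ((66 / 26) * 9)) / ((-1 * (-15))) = 11 / 260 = 0.04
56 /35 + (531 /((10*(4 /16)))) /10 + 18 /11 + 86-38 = 19931 /275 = 72.48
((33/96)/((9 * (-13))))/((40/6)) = -11/24960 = -0.00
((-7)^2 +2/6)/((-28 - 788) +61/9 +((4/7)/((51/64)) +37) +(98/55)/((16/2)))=-11623920/181729561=-0.06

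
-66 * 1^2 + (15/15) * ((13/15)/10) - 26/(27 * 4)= -44654/675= -66.15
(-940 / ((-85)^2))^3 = -0.00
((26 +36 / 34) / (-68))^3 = -1520875 / 24137569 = -0.06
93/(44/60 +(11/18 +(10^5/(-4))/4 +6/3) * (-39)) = 310/812163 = 0.00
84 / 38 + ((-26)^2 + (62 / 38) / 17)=219093 / 323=678.31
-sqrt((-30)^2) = -30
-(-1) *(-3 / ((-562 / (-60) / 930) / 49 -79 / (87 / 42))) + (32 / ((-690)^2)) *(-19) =13926735065948 / 179966329780275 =0.08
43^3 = 79507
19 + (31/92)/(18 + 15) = 19.01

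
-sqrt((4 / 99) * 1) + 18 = 18- 2 * sqrt(11) / 33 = 17.80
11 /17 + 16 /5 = 327 /85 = 3.85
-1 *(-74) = 74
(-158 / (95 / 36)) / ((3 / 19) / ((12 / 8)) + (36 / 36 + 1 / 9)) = -6399 / 130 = -49.22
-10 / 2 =-5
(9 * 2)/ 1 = 18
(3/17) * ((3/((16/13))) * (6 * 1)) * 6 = 1053/68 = 15.49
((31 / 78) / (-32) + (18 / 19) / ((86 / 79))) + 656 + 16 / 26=1340740433 / 2039232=657.47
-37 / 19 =-1.95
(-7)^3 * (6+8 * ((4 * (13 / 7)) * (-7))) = 140630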